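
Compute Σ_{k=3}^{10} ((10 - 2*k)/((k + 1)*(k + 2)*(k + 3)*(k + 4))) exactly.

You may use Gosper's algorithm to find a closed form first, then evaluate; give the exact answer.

The ratio is (k - 4)*(k + 1)/((k - 5)*(k + 5)).
So A=k + 1 and B=k + 5, with C=k - 5.
Need (k + 1)·f(k+1) − (k + 4)·f(k) = k - 5.
From deg A=1, deg B=1, deg C=1: d=3.
Solve for f: f(k) = -k*(k**2 + 6*k + 13)/4 (degree 3 ≤ 3).
R(k) = B(k−1)·f(k)/C(k) = -k*(k + 4)*(k**2 + 6*k + 13)/(4*(k - 5)); s_k = R·t_k = k*(k**2 + 6*k + 13)/(2*(k + 1)*(k + 2)*(k + 3)).
Check: Δs_k = 2*(5 - k)/(k**4 + 10*k**3 + 35*k**2 + 50*k + 24). ✓
Telescoping: Σ = s_(11) − s_(3) = 275/546 − (1/2) = 1/273.

Σ = 1/273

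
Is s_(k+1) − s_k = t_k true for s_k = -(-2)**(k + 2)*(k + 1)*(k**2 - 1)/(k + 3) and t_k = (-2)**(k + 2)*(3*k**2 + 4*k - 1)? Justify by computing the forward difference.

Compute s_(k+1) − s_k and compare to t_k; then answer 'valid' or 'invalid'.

s_(k+1) = 8*(-2)**k*(k + 2)*((k + 1)**2 - 1)/(k + 4)
s_(k+1) − s_k = (-2)**(k + 2)*(3*k**4 + 19*k**3 + 35*k**2 + 19*k - 4)/(k**2 + 7*k + 12)
(s_(k+1) − s_k) − t_k = (-2)**(k + 3)*(3*k**3 + 14*k**2 + 11*k - 4)/(k**2 + 7*k + 12)

Invalid: residual (-2)**(k + 3)*(3*k**3 + 14*k**2 + 11*k - 4)/(k**2 + 7*k + 12) ≠ 0.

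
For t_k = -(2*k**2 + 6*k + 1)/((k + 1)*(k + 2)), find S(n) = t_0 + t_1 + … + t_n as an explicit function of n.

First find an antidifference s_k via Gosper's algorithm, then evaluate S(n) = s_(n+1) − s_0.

S(n) = (-2*n**2 - 3*n - 1)/(n + 2)

Compute t_(k+1)/t_k: get (k + 1)*(6*k + 2*(k + 1)**2 + 7)/((k + 3)*(2*k**2 + 6*k + 1)).
A = k + 1, B = k + 3, C = k**2 + 3*k + 1/2.
Need (k + 1)·f(k+1) − (k + 2)·f(k) = k**2 + 3*k + 1/2.
d = 2 from the (1,1,2) case.
Solving with deg f ≤ 2: f(k) = k*(2*k - 1)/2.
Certificate R = B(k−1)f/C = k*(k + 2)*(2*k - 1)/(2*k**2 + 6*k + 1) gives s_k = k*(1 - 2*k)/(k + 1).
s_(k+1) − s_k = (-2*k**2 - 6*k - 1)/(k**2 + 3*k + 2) = t_k.
Σ_(k=0)^n t_k = s_(n+1) − s_(0) = ((-2*n**2 - 3*n - 1)/(n + 2)) − (0), i.e. (-2*n**2 - 3*n - 1)/(n + 2).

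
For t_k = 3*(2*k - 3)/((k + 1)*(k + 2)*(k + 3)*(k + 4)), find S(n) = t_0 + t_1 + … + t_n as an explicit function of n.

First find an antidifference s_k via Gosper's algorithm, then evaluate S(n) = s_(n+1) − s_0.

t_(k+1)/t_k = (k + 1)*(2*k - 1)/((k + 5)*(2*k - 3)).
Take A(k)=k + 1, B(k)=k + 5, C(k)=k - 3/2.
f must satisfy (k + 1)·f(k+1) − (k + 4)·f(k) = k - 3/2.
d = 3 from the (1,1,1) case.
Solving with deg f ≤ 3: f(k) = -k*(k**2 + 6*k + 20)/18.
Then R = B(k−1)f/C = -k*(k + 4)*(k**2 + 6*k + 20)/(9*(2*k - 3)), so s_k = R(k)·t_k = k*(-k**2 - 6*k - 20)/(3*(k + 1)*(k + 2)*(k + 3)).
Check: Δs_k = 3*(2*k - 3)/(k**4 + 10*k**3 + 35*k**2 + 50*k + 24). ✓
Σ_(k=0)^n t_k = s_(n+1) − s_(0) = ((-n**3 - 9*n**2 - 35*n - 27)/(3*(n**3 + 9*n**2 + 26*n + 24))) − (0), i.e. (-n**3 - 9*n**2 - 35*n - 27)/(3*(n**3 + 9*n**2 + 26*n + 24)).

S(n) = (-n**3 - 9*n**2 - 35*n - 27)/(3*(n**3 + 9*n**2 + 26*n + 24))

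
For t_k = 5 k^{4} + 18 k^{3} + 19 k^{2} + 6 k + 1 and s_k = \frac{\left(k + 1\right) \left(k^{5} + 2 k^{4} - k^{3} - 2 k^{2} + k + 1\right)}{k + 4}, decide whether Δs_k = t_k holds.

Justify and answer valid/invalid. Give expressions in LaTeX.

s_(k+1) = (k**6 + 9*k**5 + 31*k**4 + 51*k**3 + 41*k**2 + 16*k + 4)/(k + 5)
s_(k+1) − s_k = (5*k**6 + 51*k**5 + 173*k**4 + 261*k**3 + 183*k**2 + 57*k + 11)/(k**2 + 9*k + 20)
(s_(k+1) − s_k) − t_k = 3*(-4*k**5 - 36*k**4 - 92*k**3 - 84*k**2 - 24*k - 3)/(k**2 + 9*k + 20)

Invalid: residual \frac{3 \left(- 4 k^{5} - 36 k^{4} - 92 k^{3} - 84 k^{2} - 24 k - 3\right)}{k^{2} + 9 k + 20} ≠ 0.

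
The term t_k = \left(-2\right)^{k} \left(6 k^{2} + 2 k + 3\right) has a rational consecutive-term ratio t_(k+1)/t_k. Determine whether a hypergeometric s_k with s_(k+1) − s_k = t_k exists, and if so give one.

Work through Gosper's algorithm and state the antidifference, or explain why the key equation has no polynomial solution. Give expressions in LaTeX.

Ratio r(k) = 2*(-6*k**2 - 14*k - 11)/(6*k**2 + 2*k + 3).
Take A(k)=-2, B(k)=1, C(k)=k**2 + k/3 + 1/2.
Key eq: (-2)·f(k+1) = (1)·f(k) + (k**2 + k/3 + 1/2).
Degrees (0,0,2) ⇒ d ≤ 2.
Solve for f: f(k) = -(2*k**2 - 2*k + 1)/6 (degree 2 ≤ 2).
Certificate R = B(k−1)f/C = -(2*k**2 - 2*k + 1)/(6*k**2 + 2*k + 3) gives s_k = (-2)**k*(-2*k**2 + 2*k - 1).
Check: Δs_k = (-2)**k*(6*k**2 + 2*k + 3). ✓

s_k = \left(-2\right)^{k} \left(- 2 k^{2} + 2 k - 1\right)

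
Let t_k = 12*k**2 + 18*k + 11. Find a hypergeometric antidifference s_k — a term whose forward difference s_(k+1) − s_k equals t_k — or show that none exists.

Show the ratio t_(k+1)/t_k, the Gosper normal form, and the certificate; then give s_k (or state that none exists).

t_(k+1)/t_k = (12*k**2 + 42*k + 41)/(12*k**2 + 18*k + 11).
Normal form (A,B,C) = (1, 1, k**2 + 3*k/2 + 11/12).
Key eq: (1)·f(k+1) = (1)·f(k) + (k**2 + 3*k/2 + 11/12).
d = 3 from the (0,0,2) case.
A polynomial solution: f(k) = k*(4*k**2 + 3*k + 4)/12.
Get s_k = R·t_k = k*(4*k**2 + 3*k + 4) with R(k) = B(k−1)f(k)/C(k) = k*(4*k**2 + 3*k + 4)/(12*k**2 + 18*k + 11).
Verify: 12*k**2 + 18*k + 11 matches t_k.

s_k = k*(4*k**2 + 3*k + 4)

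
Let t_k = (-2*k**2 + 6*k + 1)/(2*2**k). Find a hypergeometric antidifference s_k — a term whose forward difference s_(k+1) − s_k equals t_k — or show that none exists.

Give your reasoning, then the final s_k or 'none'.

The ratio is (k**2 - k - 5/2)/(2*k**2 - 6*k - 1).
Gosper form: A/B · C(k+1)/C(k) with A=1/2, B=1, C=k**2 - 3*k - 1/2.
f must satisfy (1/2)·f(k+1) − (1)·f(k) = k**2 - 3*k - 1/2.
deg f ≤ 2 (via 0,0,2).
Coefficient equations give f(k) = -2*k**2 + 2*k + 1.
Certificate R = B(k−1)f/C = -2*(2*k**2 - 2*k - 1)/(2*k**2 - 6*k - 1) gives s_k = (2*k**2 - 2*k - 1)/2**k.
Verify: (-2*k**2 + 6*k + 1)/(2*2**k) matches t_k.

s_k = (2*k**2 - 2*k - 1)/2**k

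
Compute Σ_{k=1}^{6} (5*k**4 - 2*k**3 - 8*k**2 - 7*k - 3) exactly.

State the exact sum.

r(k) = (5*k**4 + 18*k**3 + 16*k**2 - 9*k - 15)/(5*k**4 - 2*k**3 - 8*k**2 - 7*k - 3) after simplifying.
Normal form (A,B,C) = (1, 1, k**4 - 2*k**3/5 - 8*k**2/5 - 7*k/5 - 3/5).
f must satisfy (1)·f(k+1) − (1)·f(k) = k**4 - 2*k**3/5 - 8*k**2/5 - 7*k/5 - 3/5.
Degrees (0,0,4) ⇒ d ≤ 5.
Match coefficients ⇒ f(k) = k*(k**4 - 3*k**3 - 1)/5.
So s_k = (B(k−1)f/C)·t_k = (k*(k**4 - 3*k**3 - 1)/(5*k**4 - 2*k**3 - 8*k**2 - 7*k - 3))·t_k = k**5 - 3*k**4 - k.
s_(k+1) − s_k = 5*k**4 - 2*k**3 - 8*k**2 - 7*k - 3 = t_k.
Telescoping: Σ = s_(7) − s_(1) = 9597 − (-3) = 9600.

Σ = 9600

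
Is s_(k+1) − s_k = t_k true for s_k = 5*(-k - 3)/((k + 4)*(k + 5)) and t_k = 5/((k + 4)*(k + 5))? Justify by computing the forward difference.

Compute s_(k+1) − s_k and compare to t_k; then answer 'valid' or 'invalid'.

Invalid: residual -20/(k**3 + 15*k**2 + 74*k + 120) ≠ 0.

s_(k+1) = 5*(-k - 4)/((k + 5)*(k + 6))
s_(k+1) − s_k = 5*(k + 2)/(k**3 + 15*k**2 + 74*k + 120)
(s_(k+1) − s_k) − t_k = -20/(k**3 + 15*k**2 + 74*k + 120)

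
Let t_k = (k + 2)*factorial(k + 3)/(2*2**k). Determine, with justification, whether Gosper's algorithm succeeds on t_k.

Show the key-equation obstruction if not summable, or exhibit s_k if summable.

t_(k+1)/t_k = (k + 3)*(k + 4)/(2*(k + 2)).
Take A(k)=k/2 + 2, B(k)=1, C(k)=k + 2.
Key eq: (k/2 + 2)·f(k+1) = (1)·f(k) + (k + 2).
Bound: deg f ≤ 0.
Coefficient equations give f(k) = 2.
Then R = B(k−1)f/C = 2/(k + 2), so s_k = R(k)·t_k = factorial(k + 3)/2**k.
Check: Δs_k = (k + 2)*factorial(k + 3)/(2*2**k). ✓

Yes. s_k = factorial(k + 3)/2**k.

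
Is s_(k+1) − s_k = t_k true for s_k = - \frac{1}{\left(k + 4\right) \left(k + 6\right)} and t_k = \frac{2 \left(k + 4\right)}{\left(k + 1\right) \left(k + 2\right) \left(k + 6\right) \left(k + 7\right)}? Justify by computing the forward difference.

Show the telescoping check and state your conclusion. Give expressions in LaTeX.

s_(k+1) = -1/((k + 5)*(k + 7))
s_(k+1) − s_k = (2*k + 11)/(k**4 + 22*k**3 + 179*k**2 + 638*k + 840)
(s_(k+1) − s_k) − t_k = 3*(-3*k**2 - 25*k - 46)/(k**6 + 25*k**5 + 247*k**4 + 1219*k**3 + 3112*k**2 + 3796*k + 1680)

Invalid: residual \frac{3 \left(- 3 k^{2} - 25 k - 46\right)}{k^{6} + 25 k^{5} + 247 k^{4} + 1219 k^{3} + 3112 k^{2} + 3796 k + 1680} ≠ 0.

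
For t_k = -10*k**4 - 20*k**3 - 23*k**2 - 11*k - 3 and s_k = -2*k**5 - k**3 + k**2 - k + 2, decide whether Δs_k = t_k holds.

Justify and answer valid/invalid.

s_(k+1) = -k - 2*(k + 1)**5 - (k + 1)**3 + (k + 1)**2 + 1
s_(k+1) − s_k = -10*k**4 - 20*k**3 - 23*k**2 - 11*k - 3
(s_(k+1) − s_k) − t_k = 0

valid (s_(k+1) − s_k reduces to t_k)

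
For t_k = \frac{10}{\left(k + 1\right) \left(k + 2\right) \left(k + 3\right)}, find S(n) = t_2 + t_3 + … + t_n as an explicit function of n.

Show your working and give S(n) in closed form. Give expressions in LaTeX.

t_(k+1)/t_k = (k + 1)/(k + 4).
Factor: A=k + 1; B=k + 4; C=1.
Set up (k + 1)·f(k+1) − (k + 3)·f(k) − (1) = 0.
deg f ≤ 2 (via 1,1,0).
Coefficient equations give f(k) = k*(k + 3)/4.
Certificate R = B(k−1)f/C = k*(k + 3)**2/4 gives s_k = 5*k*(k + 3)/(2*(k + 1)*(k + 2)).
Δs = 10/(k**3 + 6*k**2 + 11*k + 6), as required.
Σ_(k=2)^n t_k = s_(n+1) − s_(2) = (5*(n**2 + 5*n + 4)/(2*(n**2 + 5*n + 6))) − (25/12), i.e. 5*(n**2 + 5*n - 6)/(12*(n**2 + 5*n + 6)).

S(n) = \frac{5 \left(n^{2} + 5 n - 6\right)}{12 \left(n^{2} + 5 n + 6\right)}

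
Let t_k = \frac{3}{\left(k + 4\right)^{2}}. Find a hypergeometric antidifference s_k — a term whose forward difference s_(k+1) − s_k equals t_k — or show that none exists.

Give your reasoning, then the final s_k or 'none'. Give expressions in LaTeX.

none — t_k is not Gosper-summable

Compute t_(k+1)/t_k: get (k + 4)**2/(k + 5)**2.
Take A(k)=k**2 + 8*k + 16, B(k)=k**2 + 10*k + 25, C(k)=1.
Set up (k**2 + 8*k + 16)·f(k+1) − (k**2 + 8*k + 16)·f(k) − (1) = 0.
d = 0 from the (2,2,0) case.
Write f(k) = c0. Then LHS − RHS = -1, requiring -1 = 0: contradictory. No certificate.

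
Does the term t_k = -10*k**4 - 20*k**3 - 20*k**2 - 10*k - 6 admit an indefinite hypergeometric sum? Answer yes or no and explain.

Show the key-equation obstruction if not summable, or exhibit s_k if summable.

The ratio is (5*k**4 + 30*k**3 + 70*k**2 + 75*k + 33)/(5*k**4 + 10*k**3 + 10*k**2 + 5*k + 3).
So A=1 and B=1, with C=k**4 + 2*k**3 + 2*k**2 + k + 3/5.
Solve (1)·f(k+1) − (1)·f(k) = k**4 + 2*k**3 + 2*k**2 + k + 3/5.
d = 5 from the (0,0,4) case.
Match coefficients ⇒ f(k) = k*(k**4 + 2)/5.
Get s_k = R·t_k = 2*k*(-k**4 - 2) with R(k) = B(k−1)f(k)/C(k) = k*(k**4 + 2)/(5*k**4 + 10*k**3 + 10*k**2 + 5*k + 3).
Δs = 2*k*(k**4 + 2) - 2*(k + 1)*((k + 1)**4 + 2), as required.

Yes. s_k = 2*k*(-k**4 - 2).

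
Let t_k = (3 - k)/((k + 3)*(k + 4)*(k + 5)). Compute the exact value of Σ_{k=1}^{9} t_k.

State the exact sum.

Σ = 9/1820

r(k) = (k - 2)*(k + 3)/((k - 3)*(k + 6)) after simplifying.
So A=k + 3 and B=k + 6, with C=k - 3.
Set up (k + 3)·f(k+1) − (k + 5)·f(k) − (k - 3) = 0.
d = 2 from the (1,1,1) case.
Coefficient equations give f(k) = -k.
R(k) = B(k−1)·f(k)/C(k) = -k*(k + 5)/(k - 3); s_k = R·t_k = k/((k + 3)*(k + 4)).
Verify: (3 - k)/(k**3 + 12*k**2 + 47*k + 60) matches t_k.
Evaluate s at k=10 and k=1: 5/91 and 1/20; difference 9/1820.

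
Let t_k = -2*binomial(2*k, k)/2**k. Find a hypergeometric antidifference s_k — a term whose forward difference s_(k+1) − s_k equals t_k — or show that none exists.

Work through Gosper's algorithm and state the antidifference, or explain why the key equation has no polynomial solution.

none (Gosper's algorithm certifies no s_k)

Ratio r(k) = (2*k + 1)/(k + 1).
Gosper form: A/B · C(k+1)/C(k) with A=2*k + 1, B=k + 1, C=1.
Need (2*k + 1)·f(k+1) − (k)·f(k) = 1.
Degrees (1,1,0) ⇒ d ≤ -1.
Negative degree bound (-1): no f exists, t_k not Gosper-summable.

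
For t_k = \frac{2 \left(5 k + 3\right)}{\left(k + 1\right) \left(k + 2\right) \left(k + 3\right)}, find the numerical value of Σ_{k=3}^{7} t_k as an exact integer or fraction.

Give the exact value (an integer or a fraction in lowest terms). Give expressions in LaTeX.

Σ = 83/90

Step 1: r(k) = (k + 1)*(5*k + 8)/((k + 4)*(5*k + 3)).
Normal form (A,B,C) = (k + 1, k + 4, k + 3/5).
Need (k + 1)·f(k+1) − (k + 3)·f(k) = k + 3/5.
d = 2 from the (1,1,1) case.
Solve for f: f(k) = k*(2*k + 1)/5 (degree 2 ≤ 2).
Get s_k = R·t_k = 2*k*(2*k + 1)/((k + 1)*(k + 2)) with R(k) = B(k−1)f(k)/C(k) = k*(k + 3)*(2*k + 1)/(5*k + 3).
Δs = 2*(5*k + 3)/(k**3 + 6*k**2 + 11*k + 6), as required.
Telescoping: Σ = s_(8) − s_(3) = 136/45 − (21/10) = 83/90.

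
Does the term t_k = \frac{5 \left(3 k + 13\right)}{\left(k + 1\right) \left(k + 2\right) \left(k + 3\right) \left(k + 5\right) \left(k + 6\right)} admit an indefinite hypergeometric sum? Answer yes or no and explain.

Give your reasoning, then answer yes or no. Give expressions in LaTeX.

Step 1: r(k) = (k + 1)*(k + 5)*(3*k + 16)/((k + 4)*(k + 7)*(3*k + 13)).
Gosper form: A/B · C(k+1)/C(k) with A=k + 1, B=k + 7, C=k**2 + 25*k/3 + 52/3.
Need (k + 1)·f(k+1) − (k + 6)·f(k) = k**2 + 25*k/3 + 52/3.
Bound: deg f ≤ 5.
Match coefficients ⇒ f(k) = k*(k + 3)*(k + 4)*(k**2 + 8*k + 17)/30.
Certificate R = B(k−1)f/C = k*(k + 3)*(k + 6)*(k**2 + 8*k + 17)/(10*(3*k + 13)) gives s_k = k*(k**2 + 8*k + 17)/(2*(k**3 + 8*k**2 + 17*k + 10)).
Check: Δs_k = 5*(3*k + 13)/(k**5 + 17*k**4 + 107*k**3 + 307*k**2 + 396*k + 180). ✓

Yes. s_k = \frac{k \left(k^{2} + 8 k + 17\right)}{2 \left(k^{3} + 8 k^{2} + 17 k + 10\right)}.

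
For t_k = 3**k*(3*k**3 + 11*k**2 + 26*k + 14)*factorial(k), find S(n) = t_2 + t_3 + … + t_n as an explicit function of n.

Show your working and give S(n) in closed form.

The ratio is 3*(3*k**4 + 23*k**3 + 77*k**2 + 111*k + 54)/(3*k**3 + 11*k**2 + 26*k + 14).
Take A(k)=3*k + 3, B(k)=1, C(k)=k**3 + 11*k**2/3 + 26*k/3 + 14/3.
f must satisfy (3*k + 3)·f(k+1) − (1)·f(k) = k**3 + 11*k**2/3 + 26*k/3 + 14/3.
Degrees (1,0,3) ⇒ d ≤ 2.
Coefficient equations give f(k) = (k**2 + k + 4)/3.
Get s_k = R·t_k = 3**k*(k**2 + k + 4)*factorial(k) with R(k) = B(k−1)f(k)/C(k) = (k**2 + k + 4)/(3*k**3 + 11*k**2 + 26*k + 14).
Check: Δs_k = 3**k*(3*k**3 + 11*k**2 + 26*k + 14)*factorial(k). ✓
Evaluate: s_(n+1) = 3**(n + 1)*(n**2 + 3*n + 6)*factorial(n + 1); subtract s_(2) = 180 ⇒ S(n) = 3*3**n*n**3*factorial(n) + 12*3**n*n**2*factorial(n) + 27*3**n*n*factorial(n) + 18*3**n*factorial(n) - 180.

S(n) = 3*3**n*n**3*factorial(n) + 12*3**n*n**2*factorial(n) + 27*3**n*n*factorial(n) + 18*3**n*factorial(n) - 180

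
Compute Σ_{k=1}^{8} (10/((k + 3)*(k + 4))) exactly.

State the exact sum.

Σ = 5/3

t_(k+1)/t_k = (k + 3)/(k + 5).
Factor: A=k + 3; B=k + 5; C=1.
Key eq: (k + 3)·f(k+1) = (k + 4)·f(k) + (1).
From deg A=1, deg B=1, deg C=0: d=1.
Solve for f: f(k) = k/3 (degree 1 ≤ 1).
Certificate R = B(k−1)f/C = k*(k + 4)/3 gives s_k = 10*k/(3*(k + 3)).
s_(k+1) − s_k = 10/(k**2 + 7*k + 12) = t_k.
Σ_(k=1)^(8) t_k = s_(9) − s_(1) = 5/2 − (5/6) = 5/3.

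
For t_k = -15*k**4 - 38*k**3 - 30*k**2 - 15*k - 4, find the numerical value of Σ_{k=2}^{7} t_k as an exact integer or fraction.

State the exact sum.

Compute t_(k+1)/t_k: get (15*k**4 + 98*k**3 + 234*k**2 + 249*k + 102)/(15*k**4 + 38*k**3 + 30*k**2 + 15*k + 4).
So A=1 and B=1, with C=k**4 + 38*k**3/15 + 2*k**2 + k + 4/15.
Need (1)·f(k+1) − (1)·f(k) = k**4 + 38*k**3/15 + 2*k**2 + k + 4/15.
From deg A=0, deg B=0, deg C=4: d=5.
Match coefficients ⇒ f(k) = k*(3*k**4 + 2*k**3 - 4*k**2 + 2*k + 1)/15.
Get s_k = R·t_k = k*(-3*k**4 - 2*k**3 + 4*k**2 - 2*k - 1) with R(k) = B(k−1)f(k)/C(k) = k*(3*k**4 + 2*k**3 - 4*k**2 + 2*k + 1)/(15*k**4 + 38*k**3 + 30*k**2 + 15*k + 4).
Verify: -15*k**4 - 38*k**3 - 30*k**2 - 15*k - 4 matches t_k.
Telescoping: Σ = s_(8) − s_(2) = -104584 − (-106) = -104478.

Σ = -104478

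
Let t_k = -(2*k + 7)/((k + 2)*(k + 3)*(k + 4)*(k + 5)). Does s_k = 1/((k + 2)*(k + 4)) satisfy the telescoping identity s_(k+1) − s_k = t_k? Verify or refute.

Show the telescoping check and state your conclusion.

valid; difference matches t_k

s_(k+1) = 1/((k + 3)*(k + 5))
s_(k+1) − s_k = (-2*k - 7)/(k**4 + 14*k**3 + 71*k**2 + 154*k + 120)
(s_(k+1) − s_k) − t_k = 0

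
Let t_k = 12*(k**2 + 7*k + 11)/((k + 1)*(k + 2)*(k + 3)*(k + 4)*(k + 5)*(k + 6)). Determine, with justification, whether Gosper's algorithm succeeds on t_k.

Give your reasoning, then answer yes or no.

Yes. s_k = 4*k*(k**2 + 9*k + 23)/(15*(k**3 + 9*k**2 + 23*k + 15)).

The ratio is (k + 1)*(7*k + (k + 1)**2 + 18)/((k + 7)*(k**2 + 7*k + 11)).
A = k + 1, B = k + 7, C = k**2 + 7*k + 11.
Set up (k + 1)·f(k+1) − (k + 6)·f(k) − (k**2 + 7*k + 11) = 0.
From deg A=1, deg B=1, deg C=2: d=5.
A polynomial solution: f(k) = k*(k + 2)*(k + 4)*(k**2 + 9*k + 23)/45.
So s_k = (B(k−1)f/C)·t_k = (k*(k + 2)*(k + 4)*(k + 6)*(k**2 + 9*k + 23)/(45*(k**2 + 7*k + 11)))·t_k = 4*k*(k**2 + 9*k + 23)/(15*(k**3 + 9*k**2 + 23*k + 15)).
Verify: 12*(k**2 + 7*k + 11)/(k**6 + 21*k**5 + 175*k**4 + 735*k**3 + 1624*k**2 + 1764*k + 720) matches t_k.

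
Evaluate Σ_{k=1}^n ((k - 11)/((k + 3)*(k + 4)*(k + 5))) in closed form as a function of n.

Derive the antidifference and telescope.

Ratio r(k) = (k - 10)*(k + 3)/((k - 11)*(k + 6)).
A = k + 3, B = k + 6, C = k - 11.
Key eq: (k + 3)·f(k+1) = (k + 5)·f(k) + (k - 11).
deg f ≤ 2 (via 1,1,1).
Coefficient equations give f(k) = -k*(k + 10)/3.
Get s_k = R·t_k = k*(-k - 10)/(3*(k + 3)*(k + 4)) with R(k) = B(k−1)f(k)/C(k) = -k*(k + 5)*(k + 10)/(3*(k - 11)).
s_(k+1) − s_k = (k - 11)/(k**3 + 12*k**2 + 47*k + 60) = t_k.
s_(n+1) = (-n**2 - 12*n - 11)/(3*(n**2 + 9*n + 20)) and s_(1) = -11/60, so S(n) = n*(-3*n - 47)/(20*(n**2 + 9*n + 20)).

S(n) = n*(-3*n - 47)/(20*(n**2 + 9*n + 20))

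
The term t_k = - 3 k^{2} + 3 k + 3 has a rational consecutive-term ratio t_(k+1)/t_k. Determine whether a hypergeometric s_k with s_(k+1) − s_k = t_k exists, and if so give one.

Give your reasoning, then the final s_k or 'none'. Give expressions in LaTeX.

s_k = k \left(- k^{2} + 3 k + 1\right)

r(k) = (k**2 + k - 1)/(k**2 - k - 1) after simplifying.
Gosper form: A/B · C(k+1)/C(k) with A=1, B=1, C=k**2 - k - 1.
f must satisfy (1)·f(k+1) − (1)·f(k) = k**2 - k - 1.
Degrees (0,0,2) ⇒ d ≤ 3.
Match coefficients ⇒ f(k) = k*(k**2 - 3*k - 1)/3.
R(k) = B(k−1)·f(k)/C(k) = k*(k**2 - 3*k - 1)/(3*(k**2 - k - 1)); s_k = R·t_k = k*(-k**2 + 3*k + 1).
Δs = -3*k**2 + 3*k + 3, as required.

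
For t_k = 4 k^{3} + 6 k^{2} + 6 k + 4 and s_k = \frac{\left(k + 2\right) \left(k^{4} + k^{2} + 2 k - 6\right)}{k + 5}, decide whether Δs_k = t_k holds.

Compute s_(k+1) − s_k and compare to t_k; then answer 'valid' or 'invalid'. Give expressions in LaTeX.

s_(k+1) = (k + 3)*(2*k + (k + 1)**4 + (k + 1)**2 - 4)/(k + 6)
s_(k+1) − s_k = (4*k**5 + 41*k**4 + 114*k**3 + 145*k**2 + 128*k + 42)/(k**2 + 11*k + 30)
(s_(k+1) − s_k) − t_k = 3*(-3*k**4 - 26*k**3 - 35*k**2 - 32*k - 26)/(k**2 + 11*k + 30)

Invalid: residual \frac{3 \left(- 3 k^{4} - 26 k^{3} - 35 k^{2} - 32 k - 26\right)}{k^{2} + 11 k + 30} ≠ 0.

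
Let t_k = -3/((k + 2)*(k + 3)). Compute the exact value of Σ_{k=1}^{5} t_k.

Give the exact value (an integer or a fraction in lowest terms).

Σ = -5/8

Compute t_(k+1)/t_k: get (k + 2)/(k + 4).
Take A(k)=k + 2, B(k)=k + 4, C(k)=1.
Set up (k + 2)·f(k+1) − (k + 3)·f(k) − (1) = 0.
deg f ≤ 1 (via 1,1,0).
Match coefficients ⇒ f(k) = k/2.
Then R = B(k−1)f/C = k*(k + 3)/2, so s_k = R(k)·t_k = -3*k/(2*k + 4).
Δs = -3/(k**2 + 5*k + 6), as required.
Telescoping: Σ = s_(6) − s_(1) = -9/8 − (-1/2) = -5/8.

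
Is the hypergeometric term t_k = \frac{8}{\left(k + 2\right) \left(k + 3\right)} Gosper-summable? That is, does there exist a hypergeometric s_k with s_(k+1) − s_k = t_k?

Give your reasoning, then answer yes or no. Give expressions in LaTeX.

Yes. s_k = \frac{4 k}{k + 2}.

r(k) = (k + 2)/(k + 4) after simplifying.
So A=k + 2 and B=k + 4, with C=1.
Solve (k + 2)·f(k+1) − (k + 3)·f(k) = 1.
Bound: deg f ≤ 1.
Coefficient equations give f(k) = k/2.
Get s_k = R·t_k = 4*k/(k + 2) with R(k) = B(k−1)f(k)/C(k) = k*(k + 3)/2.
Δs = 8/(k**2 + 5*k + 6), as required.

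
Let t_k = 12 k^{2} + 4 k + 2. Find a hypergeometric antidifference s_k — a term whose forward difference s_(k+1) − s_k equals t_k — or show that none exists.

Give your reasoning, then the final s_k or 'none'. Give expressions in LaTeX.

The ratio is (6*k**2 + 14*k + 9)/(6*k**2 + 2*k + 1).
Factor: A=1; B=1; C=k**2 + k/3 + 1/6.
Need (1)·f(k+1) − (1)·f(k) = k**2 + k/3 + 1/6.
d = 3 from the (0,0,2) case.
Solving with deg f ≤ 3: f(k) = k*(2*k**2 - 2*k + 1)/6.
Get s_k = R·t_k = 2*k*(2*k**2 - 2*k + 1) with R(k) = B(k−1)f(k)/C(k) = k*(2*k**2 - 2*k + 1)/(6*k**2 + 2*k + 1).
Δs = 12*k**2 + 4*k + 2, as required.

s_k = 2 k \left(2 k^{2} - 2 k + 1\right)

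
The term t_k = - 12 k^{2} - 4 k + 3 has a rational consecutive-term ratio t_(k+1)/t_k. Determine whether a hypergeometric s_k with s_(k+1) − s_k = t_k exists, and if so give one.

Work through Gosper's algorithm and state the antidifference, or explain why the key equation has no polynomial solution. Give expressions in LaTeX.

Step 1: r(k) = (12*k**2 + 28*k + 13)/(12*k**2 + 4*k - 3).
Normal form (A,B,C) = (1, 1, k**2 + k/3 - 1/4).
Solve (1)·f(k+1) − (1)·f(k) = k**2 + k/3 - 1/4.
Bound: deg f ≤ 3.
Solving with deg f ≤ 3: f(k) = k*(2*k - 3)*(2*k + 1)/12.
Certificate R = B(k−1)f/C = k*(2*k - 3)*(2*k + 1)/(12*k**2 + 4*k - 3) gives s_k = k*(-4*k**2 + 4*k + 3).
Verify: -12*k**2 - 4*k + 3 matches t_k.

s_k = k \left(- 4 k^{2} + 4 k + 3\right)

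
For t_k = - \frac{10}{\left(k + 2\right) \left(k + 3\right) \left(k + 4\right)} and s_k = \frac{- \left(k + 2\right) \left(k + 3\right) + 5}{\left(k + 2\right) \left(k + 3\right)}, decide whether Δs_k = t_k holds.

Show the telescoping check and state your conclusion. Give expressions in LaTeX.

s_(k+1) = (-(k + 3)*(k + 4) + 5)/((k + 3)*(k + 4))
s_(k+1) − s_k = -10/(k**3 + 9*k**2 + 26*k + 24)
(s_(k+1) − s_k) − t_k = 0

valid (s_(k+1) − s_k reduces to t_k)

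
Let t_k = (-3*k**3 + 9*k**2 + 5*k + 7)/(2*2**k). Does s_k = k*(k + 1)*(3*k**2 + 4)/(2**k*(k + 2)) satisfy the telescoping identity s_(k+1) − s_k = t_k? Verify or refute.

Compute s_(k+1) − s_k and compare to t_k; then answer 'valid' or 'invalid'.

Invalid: residual (3*k**4 + 3*k**3 - 23*k**2 - 9*k - 14)/(2*2**k*(k**2 + 5*k + 6)) ≠ 0.

s_(k+1) = (k + 1)*(k + 2)*(3*(k + 1)**2 + 4)/(2*2**k*(k + 3))
s_(k+1) − s_k = (-3*k**5 - 3*k**4 + 35*k**3 + 63*k**2 + 56*k + 28)/(2*2**k*(k**2 + 5*k + 6))
(s_(k+1) − s_k) − t_k = (3*k**4 + 3*k**3 - 23*k**2 - 9*k - 14)/(2*2**k*(k**2 + 5*k + 6))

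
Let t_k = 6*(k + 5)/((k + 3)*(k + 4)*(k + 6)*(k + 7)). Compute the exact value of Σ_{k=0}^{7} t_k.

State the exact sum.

Σ = 34/231

t_(k+1)/t_k = (k + 3)*(k + 6)**2/((k + 5)**2*(k + 8)).
Normal form (A,B,C) = (k + 3, k + 8, k**2 + 10*k + 25).
Solve (k + 3)·f(k+1) − (k + 7)·f(k) = k**2 + 10*k + 25.
d = 4 from the (1,1,2) case.
Solving with deg f ≤ 4: f(k) = k*(k + 4)*(k + 5)*(k + 9)/36.
Then R = B(k−1)f/C = k*(k + 4)*(k + 7)*(k + 9)/(36*(k + 5)), so s_k = R(k)·t_k = k*(k + 9)/(6*(k**2 + 9*k + 18)).
Verify: 6*(k + 5)/(k**4 + 20*k**3 + 145*k**2 + 450*k + 504) matches t_k.
Evaluate s at k=8 and k=0: 34/231 and 0; difference 34/231.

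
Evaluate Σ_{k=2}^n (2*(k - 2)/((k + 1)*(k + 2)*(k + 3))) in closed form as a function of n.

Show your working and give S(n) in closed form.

S(n) = (n**2 - 3*n + 2)/(4*(n**2 + 5*n + 6))

The ratio is (k - 1)*(k + 1)/((k - 2)*(k + 4)).
Gosper form: A/B · C(k+1)/C(k) with A=k + 1, B=k + 4, C=k - 2.
f must satisfy (k + 1)·f(k+1) − (k + 3)·f(k) = k - 2.
From deg A=1, deg B=1, deg C=1: d=2.
Match coefficients ⇒ f(k) = -k*(k + 7)/4.
Get s_k = R·t_k = k*(-k - 7)/(2*(k + 1)*(k + 2)) with R(k) = B(k−1)f(k)/C(k) = -k*(k + 3)*(k + 7)/(4*(k - 2)).
Δs = 2*(k - 2)/(k**3 + 6*k**2 + 11*k + 6), as required.
Evaluate: s_(n+1) = (-n**2 - 9*n - 8)/(2*(n**2 + 5*n + 6)); subtract s_(2) = -3/4 ⇒ S(n) = (n**2 - 3*n + 2)/(4*(n**2 + 5*n + 6)).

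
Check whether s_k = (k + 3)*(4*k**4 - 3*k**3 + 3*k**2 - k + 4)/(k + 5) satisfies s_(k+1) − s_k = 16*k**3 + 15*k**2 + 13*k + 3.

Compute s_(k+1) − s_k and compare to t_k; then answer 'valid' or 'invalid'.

Invalid: residual 2*(-12*k**4 - 98*k**3 - 85*k**2 - 69*k - 11)/(k**2 + 11*k + 30) ≠ 0.

s_(k+1) = (4*k**5 + 29*k**4 + 70*k**3 + 84*k**2 + 55*k + 28)/(k + 6)
s_(k+1) − s_k = (16*k**5 + 167*k**4 + 462*k**3 + 426*k**2 + 285*k + 68)/(k**2 + 11*k + 30)
(s_(k+1) − s_k) − t_k = 2*(-12*k**4 - 98*k**3 - 85*k**2 - 69*k - 11)/(k**2 + 11*k + 30)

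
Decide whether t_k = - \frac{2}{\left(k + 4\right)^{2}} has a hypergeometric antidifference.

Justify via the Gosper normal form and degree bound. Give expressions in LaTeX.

No. Not Gosper-summable.

Compute t_(k+1)/t_k: get (k + 4)**2/(k + 5)**2.
A = k**2 + 8*k + 16, B = k**2 + 10*k + 25, C = 1.
f must satisfy (k**2 + 8*k + 16)·f(k+1) − (k**2 + 8*k + 16)·f(k) = 1.
deg f ≤ 0 (via 2,2,0).
Write f(k) = c0. Then LHS − RHS = -1, requiring -1 = 0: contradictory. No certificate.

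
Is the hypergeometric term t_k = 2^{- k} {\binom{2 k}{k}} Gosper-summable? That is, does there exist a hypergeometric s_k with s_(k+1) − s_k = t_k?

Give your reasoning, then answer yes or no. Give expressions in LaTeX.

Ratio r(k) = (2*k + 1)/(k + 1).
A = 2*k + 1, B = k + 1, C = 1.
f must satisfy (2*k + 1)·f(k+1) − (k)·f(k) = 1.
From deg A=1, deg B=1, deg C=0: d=-1.
d = -1 < 0 ⇒ no nonzero polynomial f; not summable.

No — key equation has no polynomial f.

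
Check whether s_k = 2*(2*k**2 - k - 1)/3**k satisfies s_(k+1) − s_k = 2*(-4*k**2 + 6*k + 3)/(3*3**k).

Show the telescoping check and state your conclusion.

Valid: the claim telescopes to t_k.

s_(k+1) = 2*k*(2*k + 3)/(3*3**k)
s_(k+1) − s_k = 2*(-4*k**2 + 6*k + 3)/(3*3**k)
(s_(k+1) − s_k) − t_k = 0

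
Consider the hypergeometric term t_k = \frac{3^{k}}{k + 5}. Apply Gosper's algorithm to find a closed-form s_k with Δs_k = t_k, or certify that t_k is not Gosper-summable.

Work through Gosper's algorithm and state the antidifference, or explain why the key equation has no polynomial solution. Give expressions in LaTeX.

The ratio is 3*(k + 5)/(k + 6).
Factor: A=3*k + 15; B=k + 6; C=1.
Set up (3*k + 15)·f(k+1) − (k + 5)·f(k) − (1) = 0.
d = -1 from the (1,1,0) case.
Bound -1 < 0, so the key equation has no polynomial solution.

none — t_k is not Gosper-summable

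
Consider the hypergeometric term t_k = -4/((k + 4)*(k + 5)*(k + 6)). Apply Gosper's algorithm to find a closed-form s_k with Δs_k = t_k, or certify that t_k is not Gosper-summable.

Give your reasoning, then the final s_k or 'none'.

s_k = k*(-k - 9)/(10*(k + 4)*(k + 5))

Compute t_(k+1)/t_k: get (k + 4)/(k + 7).
Take A(k)=k + 4, B(k)=k + 7, C(k)=1.
Key eq: (k + 4)·f(k+1) = (k + 6)·f(k) + (1).
deg f ≤ 2 (via 1,1,0).
Coefficient equations give f(k) = k*(k + 9)/40.
Certificate R = B(k−1)f/C = k*(k + 6)*(k + 9)/40 gives s_k = k*(-k - 9)/(10*(k + 4)*(k + 5)).
s_(k+1) − s_k = -4/(k**3 + 15*k**2 + 74*k + 120) = t_k.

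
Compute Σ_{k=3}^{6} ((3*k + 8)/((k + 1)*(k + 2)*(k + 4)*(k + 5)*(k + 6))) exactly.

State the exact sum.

Σ = 13/3696

Compute t_(k+1)/t_k: get (k + 1)*(k + 4)*(3*k + 11)/((k + 3)*(k + 7)*(3*k + 8)).
Gosper form: A/B · C(k+1)/C(k) with A=k + 1, B=k + 7, C=k**2 + 17*k/3 + 8.
Solve (k + 1)·f(k+1) − (k + 6)·f(k) = k**2 + 17*k/3 + 8.
Degrees (1,1,2) ⇒ d ≤ 5.
Solve for f: f(k) = k*(k + 2)*(k + 3)*(k**2 + 10*k + 29)/60 (degree 5 ≤ 5).
Certificate R = B(k−1)f/C = k*(k + 2)*(k + 6)*(k**2 + 10*k + 29)/(20*(3*k + 8)) gives s_k = k*(k**2 + 10*k + 29)/(20*(k**3 + 10*k**2 + 29*k + 20)).
s_(k+1) − s_k = (3*k + 8)/(k**5 + 18*k**4 + 121*k**3 + 372*k**2 + 508*k + 240) = t_k.
Telescoping: Σ = s_(7) − s_(3) = 259/5280 − (51/1120) = 13/3696.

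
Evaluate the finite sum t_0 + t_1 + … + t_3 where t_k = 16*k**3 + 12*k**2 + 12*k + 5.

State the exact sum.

r(k) = (16*k**3 + 60*k**2 + 84*k + 45)/(16*k**3 + 12*k**2 + 12*k + 5) after simplifying.
A = 1, B = 1, C = k**3 + 3*k**2/4 + 3*k/4 + 5/16.
Solve (1)·f(k+1) − (1)·f(k) = k**3 + 3*k**2/4 + 3*k/4 + 5/16.
Bound: deg f ≤ 4.
Coefficient equations give f(k) = k*(4*k**3 - 4*k**2 + 4*k + 1)/16.
R(k) = B(k−1)·f(k)/C(k) = k*(4*k**3 - 4*k**2 + 4*k + 1)/((2*k + 1)*(8*k**2 + 2*k + 5)); s_k = R·t_k = k*(4*k**3 - 4*k**2 + 4*k + 1).
Verify: 16*k**3 + 12*k**2 + 12*k + 5 matches t_k.
Σ_(k=0)^(3) t_k = s_(4) − s_(0) = 836 − (0) = 836.

Σ = 836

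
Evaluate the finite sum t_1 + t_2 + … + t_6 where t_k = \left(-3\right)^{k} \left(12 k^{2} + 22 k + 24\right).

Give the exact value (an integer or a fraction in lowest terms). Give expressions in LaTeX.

Σ = 343338

t_(k+1)/t_k = 3*(-6*k**2 - 23*k - 29)/(6*k**2 + 11*k + 12).
Normal form (A,B,C) = (-3, 1, k**2 + 11*k/6 + 2).
Set up (-3)·f(k+1) − (1)·f(k) − (k**2 + 11*k/6 + 2) = 0.
Degrees (0,0,2) ⇒ d ≤ 2.
Match coefficients ⇒ f(k) = -(3*k**2 + k + 3)/12.
Certificate R = B(k−1)f/C = -(3*k**2 + k + 3)/(2*(6*k**2 + 11*k + 12)) gives s_k = (-3)**k*(-3*k**2 - k - 3).
s_(k+1) − s_k = (-3)**k*(12*k**2 + 22*k + 24) = t_k.
Evaluate s at k=7 and k=1: 343359 and 21; difference 343338.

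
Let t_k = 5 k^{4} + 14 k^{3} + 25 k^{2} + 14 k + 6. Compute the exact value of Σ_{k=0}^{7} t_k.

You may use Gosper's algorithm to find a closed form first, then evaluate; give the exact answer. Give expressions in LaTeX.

Σ = 38296

The ratio is (5*k**4 + 34*k**3 + 97*k**2 + 126*k + 64)/(5*k**4 + 14*k**3 + 25*k**2 + 14*k + 6).
A = 1, B = 1, C = k**4 + 14*k**3/5 + 5*k**2 + 14*k/5 + 6/5.
Set up (1)·f(k+1) − (1)·f(k) − (k**4 + 14*k**3/5 + 5*k**2 + 14*k/5 + 6/5) = 0.
From deg A=0, deg B=0, deg C=4: d=5.
Coefficient equations give f(k) = k*(k**4 + k**3 + 3*k**2 - 2*k + 3)/5.
Get s_k = R·t_k = k*(k**4 + k**3 + 3*k**2 - 2*k + 3) with R(k) = B(k−1)f(k)/C(k) = k*(k**4 + k**3 + 3*k**2 - 2*k + 3)/(5*k**4 + 14*k**3 + 25*k**2 + 14*k + 6).
Check: Δs_k = 5*k**4 + 14*k**3 + 25*k**2 + 14*k + 6. ✓
Σ_(k=0)^(7) t_k = s_(8) − s_(0) = 38296 − (0) = 38296.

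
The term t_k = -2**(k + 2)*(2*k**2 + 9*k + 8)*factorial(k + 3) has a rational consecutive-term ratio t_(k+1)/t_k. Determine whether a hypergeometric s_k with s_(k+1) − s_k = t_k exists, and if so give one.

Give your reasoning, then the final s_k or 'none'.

s_k = -2**(k + 2)*k*factorial(k + 3)

Compute t_(k+1)/t_k: get 2*(2*k**3 + 21*k**2 + 71*k + 76)/(2*k**2 + 9*k + 8).
Take A(k)=2*k + 8, B(k)=1, C(k)=k**2 + 9*k/2 + 4.
Need (2*k + 8)·f(k+1) − (1)·f(k) = k**2 + 9*k/2 + 4.
Degrees (1,0,2) ⇒ d ≤ 1.
A polynomial solution: f(k) = k/2.
R(k) = B(k−1)·f(k)/C(k) = k/(2*k**2 + 9*k + 8); s_k = R·t_k = -2**(k + 2)*k*factorial(k + 3).
Verify: -2**(k + 2)*(2*k**2 + 9*k + 8)*factorial(k + 3) matches t_k.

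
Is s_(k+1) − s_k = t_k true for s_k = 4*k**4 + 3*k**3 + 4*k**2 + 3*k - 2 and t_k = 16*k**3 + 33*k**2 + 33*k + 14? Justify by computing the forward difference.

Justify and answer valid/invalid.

s_(k+1) = 4*k**4 + 19*k**3 + 37*k**2 + 36*k + 12
s_(k+1) − s_k = 16*k**3 + 33*k**2 + 33*k + 14
(s_(k+1) − s_k) − t_k = 0

valid (s_(k+1) − s_k reduces to t_k)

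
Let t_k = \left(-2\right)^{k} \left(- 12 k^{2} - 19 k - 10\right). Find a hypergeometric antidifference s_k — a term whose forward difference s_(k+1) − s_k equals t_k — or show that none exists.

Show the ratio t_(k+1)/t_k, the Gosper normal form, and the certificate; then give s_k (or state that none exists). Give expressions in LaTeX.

The ratio is 2*(-12*k**2 - 43*k - 41)/(12*k**2 + 19*k + 10).
Normal form (A,B,C) = (-2, 1, k**2 + 19*k/12 + 5/6).
Key eq: (-2)·f(k+1) = (1)·f(k) + (k**2 + 19*k/12 + 5/6).
Bound: deg f ≤ 2.
Coefficient equations give f(k) = -k*(4*k + 1)/12.
So s_k = (B(k−1)f/C)·t_k = (-k*(4*k + 1)/(12*k**2 + 19*k + 10))·t_k = (-2)**k*k*(4*k + 1).
Verify: (-2)**k*(-12*k**2 - 19*k - 10) matches t_k.

s_k = \left(-2\right)^{k} k \left(4 k + 1\right)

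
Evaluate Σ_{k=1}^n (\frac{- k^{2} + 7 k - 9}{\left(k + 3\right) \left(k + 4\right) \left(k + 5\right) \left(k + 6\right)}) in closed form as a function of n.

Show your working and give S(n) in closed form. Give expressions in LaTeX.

S(n) = \frac{n \left(- n^{2} + 9 n - 26\right)}{24 \left(n^{3} + 15 n^{2} + 74 n + 120\right)}

Compute t_(k+1)/t_k: get (k**3 - 2*k**2 - 12*k + 9)/(k**3 - 40*k + 63).
Gosper form: A/B · C(k+1)/C(k) with A=k + 3, B=k + 7, C=k**2 - 7*k + 9.
Key eq: (k + 3)·f(k+1) = (k + 6)·f(k) + (k**2 - 7*k + 9).
Degrees (1,1,2) ⇒ d ≤ 3.
Solve for f: f(k) = k*(k**2 - 3*k + 47)/15 (degree 3 ≤ 3).
Certificate R = B(k−1)f/C = k*(k + 6)*(k**2 - 3*k + 47)/(15*(k**2 - 7*k + 9)) gives s_k = k*(-k**2 + 3*k - 47)/(15*(k + 3)*(k + 4)*(k + 5)).
Verify: (-k**2 + 7*k - 9)/(k**4 + 18*k**3 + 119*k**2 + 342*k + 360) matches t_k.
Σ_(k=1)^n t_k = s_(n+1) − s_(1) = ((-n**3 - 44*n - 45)/(15*(n**3 + 15*n**2 + 74*n + 120))) − (-1/40), i.e. n*(-n**2 + 9*n - 26)/(24*(n**3 + 15*n**2 + 74*n + 120)).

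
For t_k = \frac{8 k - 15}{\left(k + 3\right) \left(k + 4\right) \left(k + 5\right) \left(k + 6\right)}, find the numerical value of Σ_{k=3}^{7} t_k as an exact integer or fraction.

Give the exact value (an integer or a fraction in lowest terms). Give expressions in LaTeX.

r(k) = (k + 3)*(8*k - 7)/((k + 7)*(8*k - 15)) after simplifying.
Gosper form: A/B · C(k+1)/C(k) with A=k + 3, B=k + 7, C=k - 15/8.
Set up (k + 3)·f(k+1) − (k + 6)·f(k) − (k - 15/8) = 0.
Bound: deg f ≤ 3.
Solving with deg f ≤ 3: f(k) = -k*(k**2 + 12*k + 287)/480.
Certificate R = B(k−1)f/C = -k*(k + 6)*(k**2 + 12*k + 287)/(60*(8*k - 15)) gives s_k = k*(-k**2 - 12*k - 287)/(60*(k + 3)*(k + 4)*(k + 5)).
Check: Δs_k = (8*k - 15)/(k**4 + 18*k**3 + 119*k**2 + 342*k + 360). ✓
Σ_(k=3)^(7) t_k = s_(8) − s_(3) = -149/4290 − (-83/1680) = 235/16016.

Σ = 235/16016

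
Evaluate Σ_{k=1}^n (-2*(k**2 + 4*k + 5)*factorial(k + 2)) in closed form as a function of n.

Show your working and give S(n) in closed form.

S(n) = -2*n*factorial(n + 3) - 4*factorial(n + 3) + 24

Ratio r(k) = (k + 3)*(4*k + (k + 1)**2 + 9)/(k**2 + 4*k + 5).
A = k + 3, B = 1, C = k**2 + 4*k + 5.
Solve (k + 3)·f(k+1) − (1)·f(k) = k**2 + 4*k + 5.
From deg A=1, deg B=0, deg C=2: d=1.
Solving with deg f ≤ 1: f(k) = k + 1.
Get s_k = R·t_k = -2*(k + 1)*factorial(k + 2) with R(k) = B(k−1)f(k)/C(k) = (k + 1)/(k**2 + 4*k + 5).
Verify: -2*(k**2 + 4*k + 5)*factorial(k + 2) matches t_k.
Evaluate: s_(n+1) = -2*(n + 2)*factorial(n + 3); subtract s_(1) = -24 ⇒ S(n) = -2*n*factorial(n + 3) - 4*factorial(n + 3) + 24.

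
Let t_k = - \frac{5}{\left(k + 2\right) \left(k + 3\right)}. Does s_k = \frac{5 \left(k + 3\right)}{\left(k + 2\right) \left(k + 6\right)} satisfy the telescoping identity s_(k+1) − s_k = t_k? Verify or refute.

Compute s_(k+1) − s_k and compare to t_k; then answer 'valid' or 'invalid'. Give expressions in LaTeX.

s_(k+1) = 5*(k + 4)/((k + 3)*(k + 7))
s_(k+1) − s_k = 5*(-k**2 - 7*k - 15)/(k**4 + 18*k**3 + 113*k**2 + 288*k + 252)
(s_(k+1) − s_k) − t_k = 15*(2*k + 9)/(k**4 + 18*k**3 + 113*k**2 + 288*k + 252)

Invalid: residual \frac{15 \left(2 k + 9\right)}{k^{4} + 18 k^{3} + 113 k^{2} + 288 k + 252} ≠ 0.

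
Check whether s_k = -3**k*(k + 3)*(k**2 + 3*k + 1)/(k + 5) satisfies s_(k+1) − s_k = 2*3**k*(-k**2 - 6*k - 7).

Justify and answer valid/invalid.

Invalid: residual 3**k*(4*k**3 + 42*k**2 + 142*k + 138)/(k**2 + 11*k + 30) ≠ 0.

s_(k+1) = -3**(k + 1)*(k + 4)*(3*k + (k + 1)**2 + 4)/(k + 6)
s_(k+1) − s_k = 2*3**k*(-k**4 - 15*k**3 - 82*k**2 - 186*k - 141)/(k**2 + 11*k + 30)
(s_(k+1) − s_k) − t_k = 3**k*(4*k**3 + 42*k**2 + 142*k + 138)/(k**2 + 11*k + 30)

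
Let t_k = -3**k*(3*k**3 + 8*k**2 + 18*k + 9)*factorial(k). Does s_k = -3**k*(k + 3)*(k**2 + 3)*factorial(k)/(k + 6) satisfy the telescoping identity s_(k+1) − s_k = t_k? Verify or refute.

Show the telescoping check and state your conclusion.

s_(k+1) = -3**(k + 1)*(k + 4)*(k**2 + 2*k + 4)*factorial(k + 1)/(k + 7)
s_(k+1) − s_k = -3**k*(3*k**5 + 38*k**4 + 170*k**3 + 384*k**2 + 522*k + 225)*factorial(k)/((k + 6)*(k + 7))
(s_(k+1) − s_k) − t_k = 3**(k + 1)*(3*k**4 + 26*k**3 + 65*k**2 + 117*k + 51)*factorial(k)/((k + 6)*(k + 7))

Invalid: residual 3**(k + 1)*(3*k**4 + 26*k**3 + 65*k**2 + 117*k + 51)*factorial(k)/((k + 6)*(k + 7)) ≠ 0.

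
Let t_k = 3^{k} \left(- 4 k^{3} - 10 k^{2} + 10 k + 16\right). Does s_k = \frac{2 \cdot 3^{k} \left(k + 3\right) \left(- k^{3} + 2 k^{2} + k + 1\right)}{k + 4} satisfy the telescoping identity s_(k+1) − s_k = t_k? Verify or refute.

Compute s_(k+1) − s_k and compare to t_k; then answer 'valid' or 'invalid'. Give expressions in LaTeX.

Invalid: residual \frac{3^{k} \left(4 k^{4} + 24 k^{3} + 34 k^{2} - 54 k - 62\right)}{k^{2} + 9 k + 20} ≠ 0.

s_(k+1) = 6*3**k*(k + 4)*(k - (k + 1)**3 + 2*(k + 1)**2 + 2)/(k + 5)
s_(k+1) − s_k = 3**k*(-4*k**5 - 42*k**4 - 136*k**3 - 60*k**2 + 290*k + 258)/(k**2 + 9*k + 20)
(s_(k+1) − s_k) − t_k = 3**k*(4*k**4 + 24*k**3 + 34*k**2 - 54*k - 62)/(k**2 + 9*k + 20)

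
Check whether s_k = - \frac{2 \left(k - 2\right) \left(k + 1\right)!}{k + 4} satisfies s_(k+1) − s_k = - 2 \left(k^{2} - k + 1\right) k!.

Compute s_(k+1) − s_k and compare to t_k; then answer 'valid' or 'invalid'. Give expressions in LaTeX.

s_(k+1) = -2*(k - 1)*factorial(k + 2)/(k + 5)
s_(k+1) − s_k = -2*(k**3 + 4*k**2 - k + 2)*factorial(k + 1)/((k + 4)*(k + 5))
(s_(k+1) − s_k) − t_k = 6*(k**3 + 3*k**2 - 4*k + 6)*factorial(k)/((k + 4)*(k + 5))

Invalid: residual \frac{6 \left(k^{3} + 3 k^{2} - 4 k + 6\right) k!}{\left(k + 4\right) \left(k + 5\right)} ≠ 0.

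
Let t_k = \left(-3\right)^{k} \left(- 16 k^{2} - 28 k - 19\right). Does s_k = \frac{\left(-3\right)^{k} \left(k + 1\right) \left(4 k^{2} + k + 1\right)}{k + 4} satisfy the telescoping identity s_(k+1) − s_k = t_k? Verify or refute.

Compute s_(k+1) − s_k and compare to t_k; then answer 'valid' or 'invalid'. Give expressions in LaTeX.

Invalid: residual \frac{3 \left(-3\right)^{k} \left(16 k^{3} + 96 k^{2} + 132 k + 77\right)}{k^{2} + 9 k + 20} ≠ 0.

s_(k+1) = (-3)**(k + 1)*(k + 2)*(k + 4*(k + 1)**2 + 2)/(k + 5)
s_(k+1) − s_k = (-3)**k*(-16*k**4 - 124*k**3 - 303*k**2 - 335*k - 149)/(k**2 + 9*k + 20)
(s_(k+1) − s_k) − t_k = 3*(-3)**k*(16*k**3 + 96*k**2 + 132*k + 77)/(k**2 + 9*k + 20)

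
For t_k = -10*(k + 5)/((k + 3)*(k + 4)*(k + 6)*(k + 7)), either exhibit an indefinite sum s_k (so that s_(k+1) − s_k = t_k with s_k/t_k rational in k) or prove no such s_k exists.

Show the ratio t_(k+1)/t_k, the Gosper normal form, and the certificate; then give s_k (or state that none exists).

Ratio r(k) = (k + 3)*(k + 6)**2/((k + 5)**2*(k + 8)).
Factor: A=k + 3; B=k + 8; C=k**2 + 10*k + 25.
Set up (k + 3)·f(k+1) − (k + 7)·f(k) − (k**2 + 10*k + 25) = 0.
deg f ≤ 4 (via 1,1,2).
A polynomial solution: f(k) = k*(k + 4)*(k + 5)*(k + 9)/36.
Then R = B(k−1)f/C = k*(k + 4)*(k + 7)*(k + 9)/(36*(k + 5)), so s_k = R(k)·t_k = 5*k*(-k - 9)/(18*(k**2 + 9*k + 18)).
Δs = 10*(-k - 5)/(k**4 + 20*k**3 + 145*k**2 + 450*k + 504), as required.

s_k = 5*k*(-k - 9)/(18*(k**2 + 9*k + 18))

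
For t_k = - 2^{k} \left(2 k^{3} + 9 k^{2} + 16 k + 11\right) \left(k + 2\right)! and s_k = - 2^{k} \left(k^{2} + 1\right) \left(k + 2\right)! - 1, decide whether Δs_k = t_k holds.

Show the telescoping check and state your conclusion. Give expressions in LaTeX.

s_(k+1) = -2**(k + 1)*((k + 1)**2 + 1)*factorial(k + 3) - 1
s_(k+1) − s_k = -2**k*(2*k**3 + 9*k**2 + 16*k + 11)*factorial(k + 2)
(s_(k+1) − s_k) − t_k = 0

Valid — Δs_k = t_k.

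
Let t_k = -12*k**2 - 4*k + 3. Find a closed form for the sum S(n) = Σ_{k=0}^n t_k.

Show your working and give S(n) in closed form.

The ratio is (12*k**2 + 28*k + 13)/(12*k**2 + 4*k - 3).
Gosper form: A/B · C(k+1)/C(k) with A=1, B=1, C=k**2 + k/3 - 1/4.
Set up (1)·f(k+1) − (1)·f(k) − (k**2 + k/3 - 1/4) = 0.
From deg A=0, deg B=0, deg C=2: d=3.
Coefficient equations give f(k) = k*(2*k - 3)*(2*k + 1)/12.
So s_k = (B(k−1)f/C)·t_k = (k*(2*k - 3)*(2*k + 1)/(12*k**2 + 4*k - 3))·t_k = k*(-4*k**2 + 4*k + 3).
Check: Δs_k = -12*k**2 - 4*k + 3. ✓
Telescope: S(n) = s_(n+1) − s_(0) = -4*n**3 - 8*n**2 - n + 3 − (0) = -4*n**3 - 8*n**2 - n + 3.

S(n) = -4*n**3 - 8*n**2 - n + 3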